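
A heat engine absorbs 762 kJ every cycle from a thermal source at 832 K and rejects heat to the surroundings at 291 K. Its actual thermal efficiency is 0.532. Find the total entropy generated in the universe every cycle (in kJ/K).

W = η·Q_H = 0.532 × 762 = 405.4 kJ, so Q_C = Q_H − W = 356.6 kJ.
The hot reservoir loses entropy Q_H/T_H = 762/832.00 = 0.9159 kJ/K; the cold reservoir gains Q_C/T_C = 356.6/291.00 = 1.225 kJ/K.
ΔS_univ = −Q_H/T_H + Q_C/T_C = 0.310 kJ/K (> 0, since η = 0.532 < η_Carnot = 0.650).

ΔS_univ ≈ 0.310 kJ/K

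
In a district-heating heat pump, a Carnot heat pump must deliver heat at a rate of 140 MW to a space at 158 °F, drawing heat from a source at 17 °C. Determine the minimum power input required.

T_H = 158 °F → (158 − 32) × 5/9 = 70.00 °C = 343.15 K.
T_C = 17 °C → 17 + 273.15 = 290.15 K.
For a reversible heat pump, COP_HP = T_H/(T_H − T_C) = 343.15/53.00 = 6.4745.
W = Q_H/COP_HP = 140/6.4745 = 21.6 MW.

Ẇ_in ≈ 21.6 MW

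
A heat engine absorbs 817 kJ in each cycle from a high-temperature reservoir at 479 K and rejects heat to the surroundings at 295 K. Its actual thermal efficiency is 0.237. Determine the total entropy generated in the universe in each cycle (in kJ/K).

ΔS_univ ≈ 0.407 kJ/K

W = η·Q_H = 0.237 × 817 = 193.6 kJ, so Q_C = Q_H − W = 623.4 kJ.
Reservoir entropy changes: ΔS_H = −Q_H/T_H = −817/479.00 = -1.706 kJ/K and ΔS_C = +Q_C/T_C = 623.4/295.00 = 2.113 kJ/K.
ΔS_univ = −Q_H/T_H + Q_C/T_C = 0.407 kJ/K (> 0, since η = 0.237 < η_Carnot = 0.384).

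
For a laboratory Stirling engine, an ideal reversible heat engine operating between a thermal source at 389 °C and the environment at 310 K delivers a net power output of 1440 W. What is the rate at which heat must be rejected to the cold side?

T_H = 389 °C → 389 + 273.15 = 662.15 K.
η_rev = 1 − T_C/T_H = 1 − 310.00/662.15 = 0.5318.
Since Q_C/Q_H = T_C/T_H and Q_H = W/η, Q_C = W·T_C/(T_H − T_C) = 1440 × 310.00/352.15 = 1270 W.

Q̇_C ≈ 1270 W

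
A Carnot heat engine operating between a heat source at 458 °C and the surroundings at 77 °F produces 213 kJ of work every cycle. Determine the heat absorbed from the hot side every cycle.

Q_H ≈ 359.7 kJ

T_H = 458 °C → 458 + 273.15 = 731.15 K.
T_C = 77 °F → (77 − 32) × 5/9 = 25.00 °C = 298.15 K.
η_rev = 1 − T_C/T_H = 1 − 298.15/731.15 = 0.5922.
Q_H = W/η = 213/0.5922 = 359.7 kJ.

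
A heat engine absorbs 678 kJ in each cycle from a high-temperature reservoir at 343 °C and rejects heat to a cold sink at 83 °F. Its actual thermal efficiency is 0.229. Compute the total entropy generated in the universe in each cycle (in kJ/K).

T_H = 343 °C → 343 + 273.15 = 616.15 K.
T_C = 83 °F → (83 − 32) × 5/9 = 28.33 °C = 301.48 K.
W = η·Q_H = 0.229 × 678 = 155.3 kJ, so Q_C = Q_H − W = 522.7 kJ.
Reservoir entropy changes: ΔS_H = −Q_H/T_H = −678/616.15 = -1.100 kJ/K and ΔS_C = +Q_C/T_C = 522.7/301.48 = 1.734 kJ/K.
ΔS_univ = −Q_H/T_H + Q_C/T_C = 0.634 kJ/K (> 0, since η = 0.229 < η_Carnot = 0.511).

ΔS_univ ≈ 0.634 kJ/K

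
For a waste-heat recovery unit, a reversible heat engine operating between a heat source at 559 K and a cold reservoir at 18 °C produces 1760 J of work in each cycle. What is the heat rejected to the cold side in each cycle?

T_C = 18 °C → 18 + 273.15 = 291.15 K.
Carnot efficiency: η = 1 − T_C/T_H = 1 − 291.15/559.00 = 0.4792.
Since Q_C/Q_H = T_C/T_H and Q_H = W/η, Q_C = W·T_C/(T_H − T_C) = 1760 × 291.15/267.85 = 1910 J.

Q_C ≈ 1910 J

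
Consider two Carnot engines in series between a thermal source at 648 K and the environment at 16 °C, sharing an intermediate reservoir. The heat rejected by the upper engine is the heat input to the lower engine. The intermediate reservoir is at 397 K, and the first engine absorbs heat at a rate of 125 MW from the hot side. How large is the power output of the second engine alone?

T_C = 16 °C → 16 + 273.15 = 289.15 K.
Heat entering the second stage: Q_m = Q_H·(T_m/T_H) = 125 × 397.00/648.00 = 76.58 MW.
Second-stage efficiency η₂ = 1 − T_C/T_m = 1 − 289.15/397.00 = 0.2717, so W₂ = η₂·Q_m = 20.80 MW.

Ẇ₂ ≈ 20.80 MW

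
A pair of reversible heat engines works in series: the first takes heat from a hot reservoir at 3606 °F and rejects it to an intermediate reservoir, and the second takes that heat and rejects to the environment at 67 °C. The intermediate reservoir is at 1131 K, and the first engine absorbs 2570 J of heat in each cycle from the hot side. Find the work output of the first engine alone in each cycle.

T_H = 3606 °F → (3606 − 32) × 5/9 = 1985.56 °C = 2258.71 K.
T_C = 67 °C → 67 + 273.15 = 340.15 K.
First-stage efficiency η₁ = 1 − T_m/T_H = 1 − 1131.00/2258.71 = 0.4993.
W₁ = η₁·Q_H = 0.4993 × 2570 = 1280 J.

W₁ ≈ 1280 J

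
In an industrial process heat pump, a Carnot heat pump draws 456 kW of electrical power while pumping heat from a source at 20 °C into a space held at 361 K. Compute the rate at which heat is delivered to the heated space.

Q̇_H ≈ 2430 kW

T_C = 20 °C → 20 + 273.15 = 293.15 K.
For a reversible heat pump, COP_HP = T_H/(T_H − T_C) = 361.00/67.85 = 5.3206.
Q_H = COP_HP · W = 5.3206 × 456 = 2430 kW.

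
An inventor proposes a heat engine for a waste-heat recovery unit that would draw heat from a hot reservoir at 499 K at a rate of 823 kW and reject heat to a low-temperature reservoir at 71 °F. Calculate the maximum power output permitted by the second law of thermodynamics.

Ẇ_max ≈ 337 kW

T_C = 71 °F → (71 − 32) × 5/9 = 21.67 °C = 294.82 K.
The second-law ceiling is the Carnot efficiency, η_max = 1 − T_C/T_H = 1 − 294.82/499.00 = 0.4092.
W_max = η_max · Q_H = 0.4092 × 823 = 337 kW.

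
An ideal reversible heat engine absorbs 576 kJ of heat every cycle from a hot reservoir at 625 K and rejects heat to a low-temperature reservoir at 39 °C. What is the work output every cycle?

T_C = 39 °C → 39 + 273.15 = 312.15 K.
For a reversible engine, η = 1 − T_C/T_H = 1 − 312.15/625.00 = 0.5006.
W = η·Q_H = 0.5006 × 576 = 288.3 kJ.

W ≈ 288.3 kJ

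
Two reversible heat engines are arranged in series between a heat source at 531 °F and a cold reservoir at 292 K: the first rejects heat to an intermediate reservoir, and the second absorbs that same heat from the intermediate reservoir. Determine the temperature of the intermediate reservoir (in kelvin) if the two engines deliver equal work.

T_H = 531 °F → (531 − 32) × 5/9 = 277.22 °C = 550.37 K.
For reversible stages Q_m = Q_H·(T_m/T_H). Setting W₁ = Q_H(1 − T_m/T_H) equal to W₂ = Q_m(1 − T_C/T_m) = Q_H·(T_m − T_C)/T_H gives T_H − T_m = T_m − T_C, so T_m = (T_H + T_C)/2 = (550.37 + 292.00)/2 = 421 K.

T_m ≈ 421 K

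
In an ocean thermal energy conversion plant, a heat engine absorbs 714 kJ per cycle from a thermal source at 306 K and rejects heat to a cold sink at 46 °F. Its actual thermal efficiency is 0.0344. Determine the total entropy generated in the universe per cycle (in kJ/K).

T_C = 46 °F → (46 − 32) × 5/9 = 7.78 °C = 280.93 K.
W = η·Q_H = 0.0344 × 714 = 24.56 kJ, so Q_C = Q_H − W = 689.4 kJ.
The hot reservoir loses entropy Q_H/T_H = 714/306.00 = 2.333 kJ/K; the cold reservoir gains Q_C/T_C = 689.4/280.93 = 2.454 kJ/K.
ΔS_univ = −Q_H/T_H + Q_C/T_C = 0.1208 kJ/K (> 0, since η = 0.0344 < η_Carnot = 0.082).

ΔS_univ ≈ 0.1208 kJ/K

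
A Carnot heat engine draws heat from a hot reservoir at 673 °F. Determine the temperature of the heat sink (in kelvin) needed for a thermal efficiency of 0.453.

T_C ≈ 344 K

T_H = 673 °F → (673 − 32) × 5/9 = 356.11 °C = 629.26 K.
From η = 1 − T_C/T_H, T_C = T_H·(1 − η) = 629.26 × (1 − 0.453) = 344 K.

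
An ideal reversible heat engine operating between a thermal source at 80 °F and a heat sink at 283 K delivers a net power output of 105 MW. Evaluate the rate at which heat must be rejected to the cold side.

T_H = 80 °F → (80 − 32) × 5/9 = 26.67 °C = 299.82 K.
The Carnot efficiency is η = 1 − T_C/T_H = 1 − 283.00/299.82 = 0.0561.
Since Q_C/Q_H = T_C/T_H and Q_H = W/η, Q_C = W·T_C/(T_H − T_C) = 105 × 283.00/16.82 = 1770 MW.

Q̇_C ≈ 1770 MW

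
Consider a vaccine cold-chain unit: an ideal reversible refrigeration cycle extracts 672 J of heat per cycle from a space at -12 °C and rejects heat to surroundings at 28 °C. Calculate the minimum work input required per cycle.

W_in ≈ 103 J

T_H = 28 °C → 28 + 273.15 = 301.15 K.
T_C = -12 °C → -12 + 273.15 = 261.15 K.
COP_R = T_C/(T_H − T_C) = 261.15/40.00 = 6.5287.
W = Q_C/COP_R = 672/6.5287 = 103 J.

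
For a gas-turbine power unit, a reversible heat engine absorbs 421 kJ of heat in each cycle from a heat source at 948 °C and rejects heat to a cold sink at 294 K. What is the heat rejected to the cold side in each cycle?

Q_C ≈ 101 kJ

T_H = 948 °C → 948 + 273.15 = 1221.15 K.
For a reversible engine, η = 1 − T_C/T_H = 1 − 294.00/1221.15 = 0.7592.
For a reversible cycle Q_C/Q_H = T_C/T_H, so Q_C = 421 × 294.00/1221.15 = 101 kJ.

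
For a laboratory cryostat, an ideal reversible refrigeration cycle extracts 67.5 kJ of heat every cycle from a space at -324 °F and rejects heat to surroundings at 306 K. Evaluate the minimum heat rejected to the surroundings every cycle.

T_C = -324 °F → (-324 − 32) × 5/9 = -197.78 °C = 75.37 K.
For a reversible cycle Q_H/Q_C = T_H/T_C, so Q_H = Q_C·T_H/T_C = 67.5 × 306.00/75.37 = 274.0 kJ.

Q_H ≈ 274.0 kJ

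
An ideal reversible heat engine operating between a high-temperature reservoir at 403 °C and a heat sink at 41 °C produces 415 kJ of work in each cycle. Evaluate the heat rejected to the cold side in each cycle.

Q_C ≈ 360.1 kJ

T_H = 403 °C → 403 + 273.15 = 676.15 K.
T_C = 41 °C → 41 + 273.15 = 314.15 K.
Since the cycle is reversible, η = 1 − T_C/T_H = 1 − 314.15/676.15 = 0.5354.
Since Q_C/Q_H = T_C/T_H and Q_H = W/η, Q_C = W·T_C/(T_H − T_C) = 415 × 314.15/362.00 = 360.1 kJ.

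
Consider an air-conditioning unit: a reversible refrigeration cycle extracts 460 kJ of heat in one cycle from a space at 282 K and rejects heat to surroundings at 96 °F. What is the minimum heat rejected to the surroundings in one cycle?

Q_H ≈ 504 kJ

T_H = 96 °F → (96 − 32) × 5/9 = 35.56 °C = 308.71 K.
For a reversible cycle Q_H/Q_C = T_H/T_C, so Q_H = Q_C·T_H/T_C = 460 × 308.71/282.00 = 504 kJ.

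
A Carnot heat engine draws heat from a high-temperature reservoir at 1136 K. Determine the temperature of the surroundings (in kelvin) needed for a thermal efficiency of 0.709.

From η = 1 − T_C/T_H, T_C = T_H·(1 − η) = 1136.00 × (1 − 0.709) = 330.6 K.

T_C ≈ 330.6 K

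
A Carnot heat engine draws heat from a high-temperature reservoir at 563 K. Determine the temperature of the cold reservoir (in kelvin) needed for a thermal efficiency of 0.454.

From η = 1 − T_C/T_H, T_C = T_H·(1 − η) = 563.00 × (1 − 0.454) = 307 K.

T_C ≈ 307 K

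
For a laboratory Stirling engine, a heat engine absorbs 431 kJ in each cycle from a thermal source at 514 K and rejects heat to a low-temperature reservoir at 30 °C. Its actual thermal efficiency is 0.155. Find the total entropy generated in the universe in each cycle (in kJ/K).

T_C = 30 °C → 30 + 273.15 = 303.15 K.
W = η·Q_H = 0.155 × 431 = 66.80 kJ, so Q_C = Q_H − W = 364.2 kJ.
Entropy balance on the reservoirs: −Q_H/T_H = -0.8385 kJ/K, +Q_C/T_C = 1.201 kJ/K.
ΔS_univ = −Q_H/T_H + Q_C/T_C = 0.3628 kJ/K (> 0, since η = 0.155 < η_Carnot = 0.410).

ΔS_univ ≈ 0.3628 kJ/K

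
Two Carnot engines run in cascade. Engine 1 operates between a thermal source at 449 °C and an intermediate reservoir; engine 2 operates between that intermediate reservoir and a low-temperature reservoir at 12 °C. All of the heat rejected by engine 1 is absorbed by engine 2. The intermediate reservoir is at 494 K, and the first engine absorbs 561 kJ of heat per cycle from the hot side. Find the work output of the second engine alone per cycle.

W₂ ≈ 162.2 kJ

T_H = 449 °C → 449 + 273.15 = 722.15 K.
T_C = 12 °C → 12 + 273.15 = 285.15 K.
Heat entering the second stage: Q_m = Q_H·(T_m/T_H) = 561 × 494.00/722.15 = 383.8 kJ.
Second-stage efficiency η₂ = 1 − T_C/T_m = 1 − 285.15/494.00 = 0.4228, so W₂ = η₂·Q_m = 162.2 kJ.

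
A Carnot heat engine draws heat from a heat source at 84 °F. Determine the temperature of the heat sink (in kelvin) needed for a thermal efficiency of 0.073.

T_H = 84 °F → (84 − 32) × 5/9 = 28.89 °C = 302.04 K.
From η = 1 − T_C/T_H, T_C = T_H·(1 − η) = 302.04 × (1 − 0.073) = 280.0 K.

T_C ≈ 280.0 K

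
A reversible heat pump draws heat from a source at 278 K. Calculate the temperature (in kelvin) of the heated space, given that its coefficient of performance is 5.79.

T_H ≈ 336.0 K

COP_HP = T_H/(T_H − T_C) ⇒ T_H = T_C·COP_HP/(COP_HP − 1) = 278.00 × 5.79/(5.79 − 1) = 336.0 K.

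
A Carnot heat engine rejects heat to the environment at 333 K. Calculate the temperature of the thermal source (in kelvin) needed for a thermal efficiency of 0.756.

T_H ≈ 1360 K

From η = 1 − T_C/T_H, solving for T_H gives T_H = T_C/(1 − η) = 333.00/(1 − 0.756) = 1360 K.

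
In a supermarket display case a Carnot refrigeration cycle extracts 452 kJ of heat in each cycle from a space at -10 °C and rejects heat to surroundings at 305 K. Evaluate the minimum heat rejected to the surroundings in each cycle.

T_C = -10 °C → -10 + 273.15 = 263.15 K.
For a reversible cycle Q_H/Q_C = T_H/T_C, so Q_H = Q_C·T_H/T_C = 452 × 305.00/263.15 = 524 kJ.

Q_H ≈ 524 kJ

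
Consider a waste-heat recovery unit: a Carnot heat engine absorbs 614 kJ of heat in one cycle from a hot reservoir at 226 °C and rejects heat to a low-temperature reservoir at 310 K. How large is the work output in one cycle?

W ≈ 232.7 kJ

T_H = 226 °C → 226 + 273.15 = 499.15 K.
Carnot efficiency: η = 1 − T_C/T_H = 1 − 310.00/499.15 = 0.3789.
W = η·Q_H = 0.3789 × 614 = 232.7 kJ.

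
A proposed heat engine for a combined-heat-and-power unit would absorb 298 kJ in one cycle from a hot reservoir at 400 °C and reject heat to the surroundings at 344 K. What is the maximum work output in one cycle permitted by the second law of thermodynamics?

T_H = 400 °C → 400 + 273.15 = 673.15 K.
No engine can exceed the Carnot limit: η_max = 1 − T_C/T_H = 1 − 344.00/673.15 = 0.4890.
W_max = η_max · Q_H = 0.4890 × 298 = 146 kJ.

W_max ≈ 146 kJ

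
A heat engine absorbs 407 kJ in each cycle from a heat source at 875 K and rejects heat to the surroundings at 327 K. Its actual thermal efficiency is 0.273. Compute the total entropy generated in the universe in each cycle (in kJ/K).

W = η·Q_H = 0.273 × 407 = 111.1 kJ, so Q_C = Q_H − W = 295.9 kJ.
Entropy balance on the reservoirs: −Q_H/T_H = -0.4651 kJ/K, +Q_C/T_C = 0.9049 kJ/K.
ΔS_univ = −Q_H/T_H + Q_C/T_C = 0.440 kJ/K (> 0, since η = 0.273 < η_Carnot = 0.626).

ΔS_univ ≈ 0.440 kJ/K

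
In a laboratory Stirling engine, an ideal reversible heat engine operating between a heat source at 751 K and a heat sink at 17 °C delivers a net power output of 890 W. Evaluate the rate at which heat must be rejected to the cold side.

T_C = 17 °C → 17 + 273.15 = 290.15 K.
The Carnot efficiency is η = 1 − T_C/T_H = 1 − 290.15/751.00 = 0.6136.
Since Q_C/Q_H = T_C/T_H and Q_H = W/η, Q_C = W·T_C/(T_H − T_C) = 890 × 290.15/460.85 = 560 W.

Q̇_C ≈ 560 W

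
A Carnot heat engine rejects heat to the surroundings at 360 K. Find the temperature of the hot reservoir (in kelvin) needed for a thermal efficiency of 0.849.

From η = 1 − T_C/T_H, solving for T_H gives T_H = T_C/(1 − η) = 360.00/(1 − 0.849) = 2380 K.

T_H ≈ 2380 K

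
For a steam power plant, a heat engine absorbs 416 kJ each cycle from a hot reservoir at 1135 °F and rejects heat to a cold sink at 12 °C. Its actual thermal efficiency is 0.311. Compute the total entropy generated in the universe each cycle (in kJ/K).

T_H = 1135 °F → (1135 − 32) × 5/9 = 612.78 °C = 885.93 K.
T_C = 12 °C → 12 + 273.15 = 285.15 K.
W = η·Q_H = 0.311 × 416 = 129.4 kJ, so Q_C = Q_H − W = 286.6 kJ.
The hot reservoir loses entropy Q_H/T_H = 416/885.93 = 0.4696 kJ/K; the cold reservoir gains Q_C/T_C = 286.6/285.15 = 1.005 kJ/K.
ΔS_univ = −Q_H/T_H + Q_C/T_C = 0.536 kJ/K (> 0, since η = 0.311 < η_Carnot = 0.678).

ΔS_univ ≈ 0.536 kJ/K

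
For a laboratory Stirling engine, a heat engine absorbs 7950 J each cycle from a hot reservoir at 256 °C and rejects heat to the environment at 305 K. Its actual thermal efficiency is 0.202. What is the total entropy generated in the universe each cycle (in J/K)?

T_H = 256 °C → 256 + 273.15 = 529.15 K.
W = η·Q_H = 0.202 × 7950 = 1606 J, so Q_C = Q_H − W = 6344 J.
The hot reservoir loses entropy Q_H/T_H = 7950/529.15 = 15.02 J/K; the cold reservoir gains Q_C/T_C = 6344/305.00 = 20.80 J/K.
ΔS_univ = −Q_H/T_H + Q_C/T_C = 5.78 J/K (> 0, since η = 0.202 < η_Carnot = 0.424).

ΔS_univ ≈ 5.78 J/K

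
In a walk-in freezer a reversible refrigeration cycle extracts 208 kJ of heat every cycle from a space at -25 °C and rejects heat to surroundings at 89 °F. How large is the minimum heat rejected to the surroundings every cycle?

T_H = 89 °F → (89 − 32) × 5/9 = 31.67 °C = 304.82 K.
T_C = -25 °C → -25 + 273.15 = 248.15 K.
For a reversible cycle Q_H/Q_C = T_H/T_C, so Q_H = Q_C·T_H/T_C = 208 × 304.82/248.15 = 255.5 kJ.

Q_H ≈ 255.5 kJ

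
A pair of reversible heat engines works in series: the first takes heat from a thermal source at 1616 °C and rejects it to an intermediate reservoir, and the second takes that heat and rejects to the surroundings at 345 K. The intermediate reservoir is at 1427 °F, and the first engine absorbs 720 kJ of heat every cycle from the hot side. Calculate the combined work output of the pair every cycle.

W_total ≈ 589 kJ

T_H = 1616 °C → 1616 + 273.15 = 1889.15 K.
Two reversible stages in series are equivalent to a single Carnot engine between T_H and T_C, so η_total = 1 − T_C/T_H = 1 − 345.00/1889.15 = 0.8174.
W_total = η_total · Q_H = 0.8174 × 720 = 589 kJ.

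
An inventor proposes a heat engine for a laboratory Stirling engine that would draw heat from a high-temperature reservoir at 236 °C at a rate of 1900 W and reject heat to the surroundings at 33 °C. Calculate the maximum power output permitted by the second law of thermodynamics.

T_H = 236 °C → 236 + 273.15 = 509.15 K.
T_C = 33 °C → 33 + 273.15 = 306.15 K.
The second-law ceiling is the Carnot efficiency, η_max = 1 − T_C/T_H = 1 − 306.15/509.15 = 0.3987.
W_max = η_max · Q_H = 0.3987 × 1900 = 757.5 W.

Ẇ_max ≈ 757.5 W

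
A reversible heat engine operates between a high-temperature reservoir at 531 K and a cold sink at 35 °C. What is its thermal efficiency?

η ≈ 0.420

T_C = 35 °C → 35 + 273.15 = 308.15 K.
Since the cycle is reversible, η = 1 − T_C/T_H = 1 − 308.15/531.00 = 0.420.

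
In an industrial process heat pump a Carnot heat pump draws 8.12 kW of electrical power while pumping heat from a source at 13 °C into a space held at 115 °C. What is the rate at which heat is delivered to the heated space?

T_H = 115 °C → 115 + 273.15 = 388.15 K.
T_C = 13 °C → 13 + 273.15 = 286.15 K.
The Carnot heat-pump COP is COP_HP = T_H/(T_H − T_C) = 388.15/102.00 = 3.8054.
Q_H = COP_HP · W = 3.8054 × 8.12 = 30.9 kW.

Q̇_H ≈ 30.9 kW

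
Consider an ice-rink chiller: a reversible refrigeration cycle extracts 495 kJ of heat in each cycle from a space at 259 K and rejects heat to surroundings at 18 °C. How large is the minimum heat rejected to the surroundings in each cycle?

Q_H ≈ 556 kJ

T_H = 18 °C → 18 + 273.15 = 291.15 K.
For a reversible cycle Q_H/Q_C = T_H/T_C, so Q_H = Q_C·T_H/T_C = 495 × 291.15/259.00 = 556 kJ.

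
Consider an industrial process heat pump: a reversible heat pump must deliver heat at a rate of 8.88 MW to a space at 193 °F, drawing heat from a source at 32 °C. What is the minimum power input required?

Ẇ_in ≈ 1.407 MW

T_H = 193 °F → (193 − 32) × 5/9 = 89.44 °C = 362.59 K.
T_C = 32 °C → 32 + 273.15 = 305.15 K.
Reversible heating COP: COP_HP = T_H/(T_H − T_C) = 362.59/57.44 = 6.3121.
W = Q_H/COP_HP = 8.88/6.3121 = 1.407 MW.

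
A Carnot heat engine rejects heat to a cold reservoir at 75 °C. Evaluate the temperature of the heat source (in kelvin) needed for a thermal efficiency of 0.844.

T_C = 75 °C → 75 + 273.15 = 348.15 K.
From η = 1 − T_C/T_H, solving for T_H gives T_H = T_C/(1 − η) = 348.15/(1 − 0.844) = 2230 K.

T_H ≈ 2230 K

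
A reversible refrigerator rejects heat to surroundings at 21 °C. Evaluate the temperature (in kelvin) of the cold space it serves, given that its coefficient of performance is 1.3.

T_C ≈ 166 K

T_H = 21 °C → 21 + 273.15 = 294.15 K.
COP_R = T_C/(T_H − T_C) ⇒ T_C = T_H·COP_R/(1 + COP_R) = 294.15 × 1.3/(1 + 1.3) = 166 K.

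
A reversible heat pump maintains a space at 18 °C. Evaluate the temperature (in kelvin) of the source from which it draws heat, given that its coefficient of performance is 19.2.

T_H = 18 °C → 18 + 273.15 = 291.15 K.
COP_HP = T_H/(T_H − T_C) ⇒ T_C = T_H·(COP_HP − 1)/COP_HP = 291.15 × (19.2 − 1)/19.2 = 276 K.

T_C ≈ 276 K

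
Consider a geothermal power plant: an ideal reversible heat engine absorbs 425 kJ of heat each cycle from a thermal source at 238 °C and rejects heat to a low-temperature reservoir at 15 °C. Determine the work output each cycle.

T_H = 238 °C → 238 + 273.15 = 511.15 K.
T_C = 15 °C → 15 + 273.15 = 288.15 K.
η_rev = 1 − T_C/T_H = 1 − 288.15/511.15 = 0.4363.
W = η·Q_H = 0.4363 × 425 = 185 kJ.

W ≈ 185 kJ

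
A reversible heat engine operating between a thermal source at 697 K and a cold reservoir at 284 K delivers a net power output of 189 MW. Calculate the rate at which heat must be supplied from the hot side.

Carnot efficiency: η = 1 − T_C/T_H = 1 − 284.00/697.00 = 0.5925.
Q_H = W/η = 189/0.5925 = 319.0 MW.

Q̇_H ≈ 319.0 MW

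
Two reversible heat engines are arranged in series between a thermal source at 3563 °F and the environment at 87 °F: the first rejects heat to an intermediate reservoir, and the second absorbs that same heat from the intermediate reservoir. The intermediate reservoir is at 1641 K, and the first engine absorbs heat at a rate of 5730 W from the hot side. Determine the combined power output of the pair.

Ẇ_total ≈ 4951 W

T_H = 3563 °F → (3563 − 32) × 5/9 = 1961.67 °C = 2234.82 K.
T_C = 87 °F → (87 − 32) × 5/9 = 30.56 °C = 303.71 K.
Two reversible stages in series are equivalent to a single Carnot engine between T_H and T_C, so η_total = 1 − T_C/T_H = 1 − 303.71/2234.82 = 0.8641.
W_total = η_total · Q_H = 0.8641 × 5730 = 4951 W.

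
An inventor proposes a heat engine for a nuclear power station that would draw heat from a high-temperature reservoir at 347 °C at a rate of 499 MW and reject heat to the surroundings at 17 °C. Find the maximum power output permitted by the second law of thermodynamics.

Ẇ_max ≈ 266 MW

T_H = 347 °C → 347 + 273.15 = 620.15 K.
T_C = 17 °C → 17 + 273.15 = 290.15 K.
No engine can exceed the Carnot limit: η_max = 1 − T_C/T_H = 1 − 290.15/620.15 = 0.5321.
W_max = η_max · Q_H = 0.5321 × 499 = 266 MW.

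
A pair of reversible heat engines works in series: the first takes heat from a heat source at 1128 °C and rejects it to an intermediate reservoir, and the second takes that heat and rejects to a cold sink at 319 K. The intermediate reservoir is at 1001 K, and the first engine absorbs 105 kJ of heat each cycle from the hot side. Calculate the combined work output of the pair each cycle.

T_H = 1128 °C → 1128 + 273.15 = 1401.15 K.
Two reversible stages in series are equivalent to a single Carnot engine between T_H and T_C, so η_total = 1 − T_C/T_H = 1 − 319.00/1401.15 = 0.7723.
W_total = η_total · Q_H = 0.7723 × 105 = 81.1 kJ.

W_total ≈ 81.1 kJ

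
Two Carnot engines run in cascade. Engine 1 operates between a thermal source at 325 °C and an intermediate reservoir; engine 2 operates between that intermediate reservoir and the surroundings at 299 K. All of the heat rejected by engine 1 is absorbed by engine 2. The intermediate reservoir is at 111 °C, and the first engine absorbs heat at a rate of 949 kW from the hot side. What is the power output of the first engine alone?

Ẇ₁ ≈ 339.5 kW

T_H = 325 °C → 325 + 273.15 = 598.15 K.
T_m = 111 °C → 111 + 273.15 = 384.15 K.
First-stage efficiency η₁ = 1 − T_m/T_H = 1 − 384.15/598.15 = 0.3578.
W₁ = η₁·Q_H = 0.3578 × 949 = 339.5 kW.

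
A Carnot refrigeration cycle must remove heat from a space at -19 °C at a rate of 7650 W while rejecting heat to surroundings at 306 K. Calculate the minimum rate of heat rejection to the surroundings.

T_C = -19 °C → -19 + 273.15 = 254.15 K.
For a reversible cycle Q_H/Q_C = T_H/T_C, so Q_H = Q_C·T_H/T_C = 7650 × 306.00/254.15 = 9211 W.

Q̇_H ≈ 9211 W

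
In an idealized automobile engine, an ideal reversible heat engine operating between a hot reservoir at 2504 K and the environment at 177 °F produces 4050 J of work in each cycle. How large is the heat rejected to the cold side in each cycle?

Q_C ≈ 666.2 J

T_C = 177 °F → (177 − 32) × 5/9 = 80.56 °C = 353.71 K.
The Carnot efficiency is η = 1 − T_C/T_H = 1 − 353.71/2504.00 = 0.8587.
Since Q_C/Q_H = T_C/T_H and Q_H = W/η, Q_C = W·T_C/(T_H − T_C) = 4050 × 353.71/2150.29 = 666.2 J.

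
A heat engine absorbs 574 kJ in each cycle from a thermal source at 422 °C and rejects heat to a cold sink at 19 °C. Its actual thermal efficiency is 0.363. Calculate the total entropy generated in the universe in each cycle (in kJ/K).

ΔS_univ ≈ 0.4258 kJ/K

T_H = 422 °C → 422 + 273.15 = 695.15 K.
T_C = 19 °C → 19 + 273.15 = 292.15 K.
W = η·Q_H = 0.363 × 574 = 208.4 kJ, so Q_C = Q_H − W = 365.6 kJ.
Reservoir entropy changes: ΔS_H = −Q_H/T_H = −574/695.15 = -0.8257 kJ/K and ΔS_C = +Q_C/T_C = 365.6/292.15 = 1.252 kJ/K.
ΔS_univ = −Q_H/T_H + Q_C/T_C = 0.4258 kJ/K (> 0, since η = 0.363 < η_Carnot = 0.580).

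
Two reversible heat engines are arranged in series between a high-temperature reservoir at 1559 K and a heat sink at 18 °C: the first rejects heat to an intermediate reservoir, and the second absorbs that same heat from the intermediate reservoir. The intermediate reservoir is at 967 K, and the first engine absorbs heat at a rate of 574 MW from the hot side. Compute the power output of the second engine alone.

T_C = 18 °C → 18 + 273.15 = 291.15 K.
Heat entering the second stage: Q_m = Q_H·(T_m/T_H) = 574 × 967.00/1559.00 = 356.0 MW.
Second-stage efficiency η₂ = 1 − T_C/T_m = 1 − 291.15/967.00 = 0.6989, so W₂ = η₂·Q_m = 248.8 MW.

Ẇ₂ ≈ 248.8 MW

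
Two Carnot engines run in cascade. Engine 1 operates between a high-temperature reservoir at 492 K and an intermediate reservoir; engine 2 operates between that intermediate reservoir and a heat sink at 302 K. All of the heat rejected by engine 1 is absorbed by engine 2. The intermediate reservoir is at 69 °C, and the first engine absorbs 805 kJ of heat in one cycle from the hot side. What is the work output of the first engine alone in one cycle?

T_m = 69 °C → 69 + 273.15 = 342.15 K.
First-stage efficiency η₁ = 1 − T_m/T_H = 1 − 342.15/492.00 = 0.3046.
W₁ = η₁·Q_H = 0.3046 × 805 = 245 kJ.

W₁ ≈ 245 kJ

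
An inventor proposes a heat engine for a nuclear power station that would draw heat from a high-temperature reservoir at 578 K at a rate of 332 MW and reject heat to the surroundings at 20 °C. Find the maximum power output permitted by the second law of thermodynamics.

Ẇ_max ≈ 164 MW

T_C = 20 °C → 20 + 273.15 = 293.15 K.
The second-law ceiling is the Carnot efficiency, η_max = 1 − T_C/T_H = 1 − 293.15/578.00 = 0.4928.
W_max = η_max · Q_H = 0.4928 × 332 = 164 MW.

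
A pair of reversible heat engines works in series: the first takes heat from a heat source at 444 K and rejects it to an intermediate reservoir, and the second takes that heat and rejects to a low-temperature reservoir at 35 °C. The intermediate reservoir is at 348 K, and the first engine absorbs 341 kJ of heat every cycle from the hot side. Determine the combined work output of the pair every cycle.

W_total ≈ 104 kJ

T_C = 35 °C → 35 + 273.15 = 308.15 K.
Two reversible stages in series are equivalent to a single Carnot engine between T_H and T_C, so η_total = 1 − T_C/T_H = 1 − 308.15/444.00 = 0.3060.
W_total = η_total · Q_H = 0.3060 × 341 = 104 kJ.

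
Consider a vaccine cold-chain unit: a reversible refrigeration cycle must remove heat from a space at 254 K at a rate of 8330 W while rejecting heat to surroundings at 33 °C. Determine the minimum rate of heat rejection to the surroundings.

Q̇_H ≈ 10000 W

T_H = 33 °C → 33 + 273.15 = 306.15 K.
For a reversible cycle Q_H/Q_C = T_H/T_C, so Q_H = Q_C·T_H/T_C = 8330 × 306.15/254.00 = 10000 W.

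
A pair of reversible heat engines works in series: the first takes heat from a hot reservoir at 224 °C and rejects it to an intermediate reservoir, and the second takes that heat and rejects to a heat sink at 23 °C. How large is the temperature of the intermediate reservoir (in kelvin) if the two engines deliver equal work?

T_m ≈ 396.6 K

T_H = 224 °C → 224 + 273.15 = 497.15 K.
T_C = 23 °C → 23 + 273.15 = 296.15 K.
For reversible stages Q_m = Q_H·(T_m/T_H). Setting W₁ = Q_H(1 − T_m/T_H) equal to W₂ = Q_m(1 − T_C/T_m) = Q_H·(T_m − T_C)/T_H gives T_H − T_m = T_m − T_C, so T_m = (T_H + T_C)/2 = (497.15 + 296.15)/2 = 396.6 K.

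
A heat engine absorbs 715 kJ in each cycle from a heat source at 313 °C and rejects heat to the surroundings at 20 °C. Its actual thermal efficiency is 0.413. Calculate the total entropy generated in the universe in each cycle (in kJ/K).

T_H = 313 °C → 313 + 273.15 = 586.15 K.
T_C = 20 °C → 20 + 273.15 = 293.15 K.
W = η·Q_H = 0.413 × 715 = 295.3 kJ, so Q_C = Q_H − W = 419.7 kJ.
Reservoir entropy changes: ΔS_H = −Q_H/T_H = −715/586.15 = -1.220 kJ/K and ΔS_C = +Q_C/T_C = 419.7/293.15 = 1.432 kJ/K.
ΔS_univ = −Q_H/T_H + Q_C/T_C = 0.212 kJ/K (> 0, since η = 0.413 < η_Carnot = 0.500).

ΔS_univ ≈ 0.212 kJ/K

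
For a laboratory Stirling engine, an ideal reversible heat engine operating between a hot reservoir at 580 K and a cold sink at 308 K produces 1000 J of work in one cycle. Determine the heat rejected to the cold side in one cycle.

The Carnot efficiency is η = 1 − T_C/T_H = 1 − 308.00/580.00 = 0.4690.
Since Q_C/Q_H = T_C/T_H and Q_H = W/η, Q_C = W·T_C/(T_H − T_C) = 1000 × 308.00/272.00 = 1130 J.

Q_C ≈ 1130 J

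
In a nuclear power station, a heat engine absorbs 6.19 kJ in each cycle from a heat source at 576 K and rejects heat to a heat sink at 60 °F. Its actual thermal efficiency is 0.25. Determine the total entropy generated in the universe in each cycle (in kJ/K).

ΔS_univ ≈ 0.00533 kJ/K

T_C = 60 °F → (60 − 32) × 5/9 = 15.56 °C = 288.71 K.
W = η·Q_H = 0.25 × 6.19 = 1.548 kJ, so Q_C = Q_H − W = 4.643 kJ.
The hot reservoir loses entropy Q_H/T_H = 6.19/576.00 = 0.01075 kJ/K; the cold reservoir gains Q_C/T_C = 4.643/288.71 = 0.01608 kJ/K.
ΔS_univ = −Q_H/T_H + Q_C/T_C = 0.00533 kJ/K (> 0, since η = 0.25 < η_Carnot = 0.499).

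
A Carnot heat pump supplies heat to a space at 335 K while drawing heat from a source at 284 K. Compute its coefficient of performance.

Reversible heating COP: COP_HP = T_H/(T_H − T_C) = 335.00/(335.00 − 284.00) = 6.57.

COP_HP ≈ 6.57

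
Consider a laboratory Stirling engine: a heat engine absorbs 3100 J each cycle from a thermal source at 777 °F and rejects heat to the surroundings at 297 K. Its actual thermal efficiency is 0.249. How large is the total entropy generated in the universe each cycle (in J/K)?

T_H = 777 °F → (777 − 32) × 5/9 = 413.89 °C = 687.04 K.
W = η·Q_H = 0.249 × 3100 = 771.9 J, so Q_C = Q_H − W = 2328 J.
Reservoir entropy changes: ΔS_H = −Q_H/T_H = −3100/687.04 = -4.512 J/K and ΔS_C = +Q_C/T_C = 2328/297.00 = 7.839 J/K.
ΔS_univ = −Q_H/T_H + Q_C/T_C = 3.327 J/K (> 0, since η = 0.249 < η_Carnot = 0.568).

ΔS_univ ≈ 3.327 J/K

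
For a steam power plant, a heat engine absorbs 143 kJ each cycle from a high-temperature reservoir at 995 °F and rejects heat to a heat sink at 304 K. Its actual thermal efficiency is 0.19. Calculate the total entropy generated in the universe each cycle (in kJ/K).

ΔS_univ ≈ 0.2041 kJ/K

T_H = 995 °F → (995 − 32) × 5/9 = 535.00 °C = 808.15 K.
W = η·Q_H = 0.19 × 143 = 27.17 kJ, so Q_C = Q_H − W = 115.8 kJ.
Entropy balance on the reservoirs: −Q_H/T_H = -0.1769 kJ/K, +Q_C/T_C = 0.3810 kJ/K.
ΔS_univ = −Q_H/T_H + Q_C/T_C = 0.2041 kJ/K (> 0, since η = 0.19 < η_Carnot = 0.624).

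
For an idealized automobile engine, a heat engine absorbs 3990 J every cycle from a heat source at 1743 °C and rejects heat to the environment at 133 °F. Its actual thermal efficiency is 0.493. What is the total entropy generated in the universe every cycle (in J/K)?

T_H = 1743 °C → 1743 + 273.15 = 2016.15 K.
T_C = 133 °F → (133 − 32) × 5/9 = 56.11 °C = 329.26 K.
W = η·Q_H = 0.493 × 3990 = 1967 J, so Q_C = Q_H − W = 2023 J.
Entropy balance on the reservoirs: −Q_H/T_H = -1.979 J/K, +Q_C/T_C = 6.144 J/K.
ΔS_univ = −Q_H/T_H + Q_C/T_C = 4.16 J/K (> 0, since η = 0.493 < η_Carnot = 0.837).

ΔS_univ ≈ 4.16 J/K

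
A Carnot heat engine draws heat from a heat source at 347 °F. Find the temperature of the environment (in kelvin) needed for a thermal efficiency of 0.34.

T_H = 347 °F → (347 − 32) × 5/9 = 175.00 °C = 448.15 K.
From η = 1 − T_C/T_H, T_C = T_H·(1 − η) = 448.15 × (1 − 0.34) = 296 K.

T_C ≈ 296 K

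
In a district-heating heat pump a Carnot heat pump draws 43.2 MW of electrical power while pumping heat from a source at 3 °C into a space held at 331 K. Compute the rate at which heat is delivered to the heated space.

Q̇_H ≈ 261 MW

T_C = 3 °C → 3 + 273.15 = 276.15 K.
For a reversible heat pump, COP_HP = T_H/(T_H − T_C) = 331.00/54.85 = 6.0346.
Q_H = COP_HP · W = 6.0346 × 43.2 = 261 MW.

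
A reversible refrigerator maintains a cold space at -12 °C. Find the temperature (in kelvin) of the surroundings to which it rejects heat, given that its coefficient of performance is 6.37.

T_H ≈ 302.1 K

T_C = -12 °C → -12 + 273.15 = 261.15 K.
COP_R = T_C/(T_H − T_C) ⇒ T_H = T_C·(1 + 1/COP_R) = 261.15 × (1 + 1/6.37) = 302.1 K.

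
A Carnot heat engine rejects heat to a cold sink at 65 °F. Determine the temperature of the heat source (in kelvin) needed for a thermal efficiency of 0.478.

T_H ≈ 558.4 K

T_C = 65 °F → (65 − 32) × 5/9 = 18.33 °C = 291.48 K.
From η = 1 − T_C/T_H, solving for T_H gives T_H = T_C/(1 − η) = 291.48/(1 − 0.478) = 558.4 K.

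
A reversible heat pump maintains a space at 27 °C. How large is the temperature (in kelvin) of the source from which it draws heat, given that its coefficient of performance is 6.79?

T_H = 27 °C → 27 + 273.15 = 300.15 K.
COP_HP = T_H/(T_H − T_C) ⇒ T_C = T_H·(COP_HP − 1)/COP_HP = 300.15 × (6.79 − 1)/6.79 = 256 K.

T_C ≈ 256 K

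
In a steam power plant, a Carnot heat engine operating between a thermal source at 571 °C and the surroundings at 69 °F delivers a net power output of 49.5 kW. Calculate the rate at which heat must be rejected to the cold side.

Q̇_C ≈ 26.4 kW

T_H = 571 °C → 571 + 273.15 = 844.15 K.
T_C = 69 °F → (69 − 32) × 5/9 = 20.56 °C = 293.71 K.
Carnot efficiency: η = 1 − T_C/T_H = 1 − 293.71/844.15 = 0.6521.
Since Q_C/Q_H = T_C/T_H and Q_H = W/η, Q_C = W·T_C/(T_H − T_C) = 49.5 × 293.71/550.44 = 26.4 kW.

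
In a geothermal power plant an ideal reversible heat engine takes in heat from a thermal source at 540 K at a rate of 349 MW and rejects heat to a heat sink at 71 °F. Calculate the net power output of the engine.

Ẇ ≈ 158.5 MW

T_C = 71 °F → (71 − 32) × 5/9 = 21.67 °C = 294.82 K.
η_rev = 1 − T_C/T_H = 1 − 294.82/540.00 = 0.4540.
W = η·Q_H = 0.4540 × 349 = 158.5 MW.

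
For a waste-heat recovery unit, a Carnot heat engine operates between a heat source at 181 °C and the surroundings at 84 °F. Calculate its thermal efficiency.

η ≈ 0.335

T_H = 181 °C → 181 + 273.15 = 454.15 K.
T_C = 84 °F → (84 − 32) × 5/9 = 28.89 °C = 302.04 K.
Since the cycle is reversible, η = 1 − T_C/T_H = 1 − 302.04/454.15 = 0.335.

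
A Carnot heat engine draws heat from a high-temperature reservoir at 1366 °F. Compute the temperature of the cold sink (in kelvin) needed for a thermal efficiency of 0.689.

T_H = 1366 °F → (1366 − 32) × 5/9 = 741.11 °C = 1014.26 K.
From η = 1 − T_C/T_H, T_C = T_H·(1 − η) = 1014.26 × (1 − 0.689) = 315 K.

T_C ≈ 315 K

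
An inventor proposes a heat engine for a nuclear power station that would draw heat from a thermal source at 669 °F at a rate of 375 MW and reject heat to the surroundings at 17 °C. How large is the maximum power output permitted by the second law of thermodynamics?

T_H = 669 °F → (669 − 32) × 5/9 = 353.89 °C = 627.04 K.
T_C = 17 °C → 17 + 273.15 = 290.15 K.
No engine can exceed the Carnot limit: η_max = 1 − T_C/T_H = 1 − 290.15/627.04 = 0.5373.
W_max = η_max · Q_H = 0.5373 × 375 = 201.5 MW.

Ẇ_max ≈ 201.5 MW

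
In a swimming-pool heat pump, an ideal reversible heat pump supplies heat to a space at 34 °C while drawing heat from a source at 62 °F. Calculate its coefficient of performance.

COP_HP ≈ 17.7

T_H = 34 °C → 34 + 273.15 = 307.15 K.
T_C = 62 °F → (62 − 32) × 5/9 = 16.67 °C = 289.82 K.
COP_HP = T_H/(T_H − T_C) = 307.15/(307.15 − 289.82) = 17.7.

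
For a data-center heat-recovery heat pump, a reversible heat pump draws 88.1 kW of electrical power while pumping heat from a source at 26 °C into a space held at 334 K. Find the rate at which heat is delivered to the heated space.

Q̇_H ≈ 844 kW

T_C = 26 °C → 26 + 273.15 = 299.15 K.
Reversible heating COP: COP_HP = T_H/(T_H − T_C) = 334.00/34.85 = 9.5839.
Q_H = COP_HP · W = 9.5839 × 88.1 = 844 kW.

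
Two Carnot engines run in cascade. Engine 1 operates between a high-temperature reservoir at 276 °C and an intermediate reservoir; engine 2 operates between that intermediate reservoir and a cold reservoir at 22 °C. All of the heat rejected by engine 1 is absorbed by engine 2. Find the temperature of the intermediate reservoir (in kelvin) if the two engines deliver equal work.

T_H = 276 °C → 276 + 273.15 = 549.15 K.
T_C = 22 °C → 22 + 273.15 = 295.15 K.
For reversible stages Q_m = Q_H·(T_m/T_H). Setting W₁ = Q_H(1 − T_m/T_H) equal to W₂ = Q_m(1 − T_C/T_m) = Q_H·(T_m − T_C)/T_H gives T_H − T_m = T_m − T_C, so T_m = (T_H + T_C)/2 = (549.15 + 295.15)/2 = 422 K.

T_m ≈ 422 K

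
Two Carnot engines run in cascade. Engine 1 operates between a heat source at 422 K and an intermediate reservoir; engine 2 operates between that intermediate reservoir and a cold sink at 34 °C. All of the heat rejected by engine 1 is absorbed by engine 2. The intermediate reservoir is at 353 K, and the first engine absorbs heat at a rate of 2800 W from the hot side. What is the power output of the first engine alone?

T_C = 34 °C → 34 + 273.15 = 307.15 K.
First-stage efficiency η₁ = 1 − T_m/T_H = 1 − 353.00/422.00 = 0.1635.
W₁ = η₁·Q_H = 0.1635 × 2800 = 458 W.

Ẇ₁ ≈ 458 W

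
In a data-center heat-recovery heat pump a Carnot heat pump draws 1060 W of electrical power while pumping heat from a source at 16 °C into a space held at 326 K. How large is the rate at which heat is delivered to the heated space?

T_C = 16 °C → 16 + 273.15 = 289.15 K.
For a reversible heat pump, COP_HP = T_H/(T_H − T_C) = 326.00/36.85 = 8.8467.
Q_H = COP_HP · W = 8.8467 × 1060 = 9380 W.

Q̇_H ≈ 9380 W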